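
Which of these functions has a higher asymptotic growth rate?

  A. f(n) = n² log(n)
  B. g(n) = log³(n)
A

f(n) = n² log(n) is O(n² log n), while g(n) = log³(n) is O(log³ n).
Since O(n² log n) grows faster than O(log³ n), f(n) dominates.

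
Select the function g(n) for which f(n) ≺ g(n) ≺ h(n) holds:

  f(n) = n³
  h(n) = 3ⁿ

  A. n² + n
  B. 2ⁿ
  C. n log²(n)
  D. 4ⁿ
B

We need g(n) with n³ = o(g(n)) and g(n) = o(3ⁿ), i.e. O(n³) ≺ g ≺ O(3ⁿ).
Check each option:
  A. n² + n — O(n²) does not grow strictly faster than f(n)
  B. 2ⁿ — O(2ⁿ) is strictly between O(n³) and O(3ⁿ) ✓
  C. n log²(n) — O(n log² n) does not grow strictly faster than f(n)
  D. 4ⁿ — O(4ⁿ) does not grow strictly slower than h(n)

Only option B (2ⁿ) lies strictly between.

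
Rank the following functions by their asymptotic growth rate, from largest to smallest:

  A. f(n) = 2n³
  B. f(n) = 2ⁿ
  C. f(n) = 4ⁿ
C > B > A

Comparing growth rates:
C = 4ⁿ is O(4ⁿ)
B = 2ⁿ is O(2ⁿ)
A = 2n³ is O(n³)

Therefore, the order from fastest to slowest is: C > B > A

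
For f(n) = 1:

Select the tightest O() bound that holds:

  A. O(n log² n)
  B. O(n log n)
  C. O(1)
C

f(n) = 1 is O(1).
All listed options are valid Big-O bounds (upper bounds),
but O(1) is the tightest (smallest valid bound).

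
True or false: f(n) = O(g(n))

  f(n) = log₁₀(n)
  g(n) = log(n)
True

f(n) = log₁₀(n) and g(n) = log(n) are both O(log n).
Big-O permits equal growth rates (f ≤ c·g for some c), so f(n) = O(g(n)) is true.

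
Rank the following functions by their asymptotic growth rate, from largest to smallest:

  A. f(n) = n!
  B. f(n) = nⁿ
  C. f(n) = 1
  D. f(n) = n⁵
B > A > D > C

Comparing growth rates:
B = nⁿ is O(nⁿ)
A = n! is O(n!)
D = n⁵ is O(n⁵)
C = 1 is O(1)

Therefore, the order from fastest to slowest is: B > A > D > C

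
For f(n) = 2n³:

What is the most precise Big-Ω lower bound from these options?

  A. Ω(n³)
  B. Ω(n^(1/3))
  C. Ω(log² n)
A

f(n) = 2n³ is Ω(n³).
All listed options are valid Big-Ω bounds (lower bounds),
but Ω(n³) is the tightest (largest valid bound).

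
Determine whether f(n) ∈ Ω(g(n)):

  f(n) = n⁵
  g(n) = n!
False

f(n) = n⁵ is O(n⁵), and g(n) = n! is O(n!).
Since O(n⁵) grows slower than O(n!), f(n) = Ω(g(n)) is false.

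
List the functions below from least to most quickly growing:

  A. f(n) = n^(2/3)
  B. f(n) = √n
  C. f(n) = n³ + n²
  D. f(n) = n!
B < A < C < D

Comparing growth rates:
B = √n is O(√n)
A = n^(2/3) is O(n^(2/3))
C = n³ + n² is O(n³)
D = n! is O(n!)

Therefore, the order from slowest to fastest is: B < A < C < D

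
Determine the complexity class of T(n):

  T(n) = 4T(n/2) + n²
Θ(n² log n)

Master Theorem: a = 4, b = 2, f(n) = n².
Compute the critical exponent d = log₂(4) = 2.
Compare f(n) = Θ(n²) against n^d:
  k = 2 = d, so f(n) = Θ(n^d) — Case 2.
  Work is balanced across levels: T(n) = Θ(n^d log n) = Θ(n² log n).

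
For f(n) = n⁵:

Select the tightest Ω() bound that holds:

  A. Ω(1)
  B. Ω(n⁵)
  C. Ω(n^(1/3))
B

f(n) = n⁵ is Ω(n⁵).
All listed options are valid Big-Ω bounds (lower bounds),
but Ω(n⁵) is the tightest (largest valid bound).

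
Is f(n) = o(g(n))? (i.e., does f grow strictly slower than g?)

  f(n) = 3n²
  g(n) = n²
False

f(n) = 3n² is O(n²), and g(n) = n² is O(n²).
Since they have the same growth rate, f(n) = o(g(n)) is false.
(f = o(g) requires f to grow strictly slower, not equal.)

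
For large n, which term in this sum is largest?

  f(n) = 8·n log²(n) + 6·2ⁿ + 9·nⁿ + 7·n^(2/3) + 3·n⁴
9·nⁿ

Looking at each term:
  - 8·n log²(n) is O(n log² n)
  - 6·2ⁿ is O(2ⁿ)
  - 9·nⁿ is O(nⁿ)
  - 7·n^(2/3) is O(n^(2/3))
  - 3·n⁴ is O(n⁴)

The term 9·nⁿ (O(nⁿ)) grows fastest and dominates all others.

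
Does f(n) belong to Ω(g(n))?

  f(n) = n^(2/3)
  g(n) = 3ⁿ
False

f(n) = n^(2/3) is O(n^(2/3)), and g(n) = 3ⁿ is O(3ⁿ).
Since O(n^(2/3)) grows slower than O(3ⁿ), f(n) = Ω(g(n)) is false.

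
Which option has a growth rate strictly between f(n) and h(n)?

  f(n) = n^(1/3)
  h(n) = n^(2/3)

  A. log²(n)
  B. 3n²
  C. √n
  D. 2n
C

We need g(n) with n^(1/3) = o(g(n)) and g(n) = o(n^(2/3)), i.e. O(n^(1/3)) ≺ g ≺ O(n^(2/3)).
Check each option:
  A. log²(n) — O(log² n) does not grow strictly faster than f(n)
  B. 3n² — O(n²) does not grow strictly slower than h(n)
  C. √n — O(√n) is strictly between O(n^(1/3)) and O(n^(2/3)) ✓
  D. 2n — O(n) does not grow strictly slower than h(n)

Only option C (√n) lies strictly between.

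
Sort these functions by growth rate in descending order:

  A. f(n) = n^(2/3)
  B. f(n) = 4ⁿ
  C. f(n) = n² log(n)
B > C > A

Comparing growth rates:
B = 4ⁿ is O(4ⁿ)
C = n² log(n) is O(n² log n)
A = n^(2/3) is O(n^(2/3))

Therefore, the order from fastest to slowest is: B > C > A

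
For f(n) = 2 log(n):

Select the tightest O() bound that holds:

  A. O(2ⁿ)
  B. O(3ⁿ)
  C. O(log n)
C

f(n) = 2 log(n) is O(log n).
All listed options are valid Big-O bounds (upper bounds),
but O(log n) is the tightest (smallest valid bound).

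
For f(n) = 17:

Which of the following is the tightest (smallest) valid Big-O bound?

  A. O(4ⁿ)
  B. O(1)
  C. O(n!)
B

f(n) = 17 is O(1).
All listed options are valid Big-O bounds (upper bounds),
but O(1) is the tightest (smallest valid bound).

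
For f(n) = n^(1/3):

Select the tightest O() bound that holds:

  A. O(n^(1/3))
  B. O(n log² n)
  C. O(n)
A

f(n) = n^(1/3) is O(n^(1/3)).
All listed options are valid Big-O bounds (upper bounds),
but O(n^(1/3)) is the tightest (smallest valid bound).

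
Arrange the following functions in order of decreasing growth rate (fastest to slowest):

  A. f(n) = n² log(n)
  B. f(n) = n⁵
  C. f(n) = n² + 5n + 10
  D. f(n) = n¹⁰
D > B > A > C

Comparing growth rates:
D = n¹⁰ is O(n¹⁰)
B = n⁵ is O(n⁵)
A = n² log(n) is O(n² log n)
C = n² + 5n + 10 is O(n²)

Therefore, the order from fastest to slowest is: D > B > A > C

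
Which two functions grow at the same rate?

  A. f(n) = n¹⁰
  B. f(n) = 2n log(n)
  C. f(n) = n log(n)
B and C

Examining each function:
  A. n¹⁰ is O(n¹⁰)
  B. 2n log(n) is O(n log n)
  C. n log(n) is O(n log n)

Functions B and C both have the same complexity class.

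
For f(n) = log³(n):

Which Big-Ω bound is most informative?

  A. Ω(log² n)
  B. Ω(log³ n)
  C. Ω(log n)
B

f(n) = log³(n) is Ω(log³ n).
All listed options are valid Big-Ω bounds (lower bounds),
but Ω(log³ n) is the tightest (largest valid bound).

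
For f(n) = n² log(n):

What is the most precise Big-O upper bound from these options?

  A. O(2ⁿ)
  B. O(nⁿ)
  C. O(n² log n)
C

f(n) = n² log(n) is O(n² log n).
All listed options are valid Big-O bounds (upper bounds),
but O(n² log n) is the tightest (smallest valid bound).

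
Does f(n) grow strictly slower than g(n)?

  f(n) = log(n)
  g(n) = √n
True

f(n) = log(n) is O(log n), and g(n) = √n is O(√n).
Since O(log n) grows strictly slower than O(√n), f(n) = o(g(n)) is true.
This means lim(n→∞) f(n)/g(n) = 0.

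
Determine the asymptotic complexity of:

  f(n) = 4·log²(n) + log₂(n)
O(log² n)

The dominant term in 4·log²(n) + log₂(n) is 4·log²(n), which is Θ(log² n).
Lower-order terms (log₂(n)) are asymptotically negligible.
Constants are absorbed, so the tightest bound is O(log² n).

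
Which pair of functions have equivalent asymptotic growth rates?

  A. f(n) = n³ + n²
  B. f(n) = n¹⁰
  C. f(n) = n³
A and C

Examining each function:
  A. n³ + n² is O(n³)
  B. n¹⁰ is O(n¹⁰)
  C. n³ is O(n³)

Functions A and C both have the same complexity class.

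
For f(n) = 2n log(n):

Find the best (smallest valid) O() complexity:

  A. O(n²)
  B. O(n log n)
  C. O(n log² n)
B

f(n) = 2n log(n) is O(n log n).
All listed options are valid Big-O bounds (upper bounds),
but O(n log n) is the tightest (smallest valid bound).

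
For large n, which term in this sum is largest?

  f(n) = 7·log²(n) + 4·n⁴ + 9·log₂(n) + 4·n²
4·n⁴

Looking at each term:
  - 7·log²(n) is O(log² n)
  - 4·n⁴ is O(n⁴)
  - 9·log₂(n) is O(log n)
  - 4·n² is O(n²)

The term 4·n⁴ (O(n⁴)) grows fastest and dominates all others.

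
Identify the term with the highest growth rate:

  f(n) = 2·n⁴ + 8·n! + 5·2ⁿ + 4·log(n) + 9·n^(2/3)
8·n!

Looking at each term:
  - 2·n⁴ is O(n⁴)
  - 8·n! is O(n!)
  - 5·2ⁿ is O(2ⁿ)
  - 4·log(n) is O(log n)
  - 9·n^(2/3) is O(n^(2/3))

The term 8·n! (O(n!)) grows fastest and dominates all others.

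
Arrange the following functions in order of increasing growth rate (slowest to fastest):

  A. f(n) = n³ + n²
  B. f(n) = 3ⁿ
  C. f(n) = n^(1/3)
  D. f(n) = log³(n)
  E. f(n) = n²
D < C < E < A < B

Comparing growth rates:
D = log³(n) is O(log³ n)
C = n^(1/3) is O(n^(1/3))
E = n² is O(n²)
A = n³ + n² is O(n³)
B = 3ⁿ is O(3ⁿ)

Therefore, the order from slowest to fastest is: D < C < E < A < B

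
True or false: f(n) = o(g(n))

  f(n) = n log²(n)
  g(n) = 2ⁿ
True

f(n) = n log²(n) is O(n log² n), and g(n) = 2ⁿ is O(2ⁿ).
Since O(n log² n) grows strictly slower than O(2ⁿ), f(n) = o(g(n)) is true.
This means lim(n→∞) f(n)/g(n) = 0.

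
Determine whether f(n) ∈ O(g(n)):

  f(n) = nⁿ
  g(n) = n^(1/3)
False

f(n) = nⁿ is O(nⁿ), and g(n) = n^(1/3) is O(n^(1/3)).
Since O(nⁿ) grows faster than O(n^(1/3)), f(n) = O(g(n)) is false.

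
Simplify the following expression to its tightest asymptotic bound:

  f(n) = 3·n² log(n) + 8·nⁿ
Θ(nⁿ)

Order the terms by growth rate: 3·n² log(n) ≺ 8·nⁿ.
The fastest-growing term 8·nⁿ dominates as n → ∞; dropping its constant factor gives Θ(nⁿ).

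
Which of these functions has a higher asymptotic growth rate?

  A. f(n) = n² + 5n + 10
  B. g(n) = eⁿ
B

f(n) = n² + 5n + 10 is O(n²), while g(n) = eⁿ is O(eⁿ).
Since O(eⁿ) grows faster than O(n²), g(n) dominates.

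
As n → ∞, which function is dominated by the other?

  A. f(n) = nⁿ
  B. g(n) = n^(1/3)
B

f(n) = nⁿ is O(nⁿ), while g(n) = n^(1/3) is O(n^(1/3)).
Since O(n^(1/3)) grows slower than O(nⁿ), g(n) is dominated.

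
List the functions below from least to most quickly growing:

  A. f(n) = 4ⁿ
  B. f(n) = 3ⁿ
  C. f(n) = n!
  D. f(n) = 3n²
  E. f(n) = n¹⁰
D < E < B < A < C

Comparing growth rates:
D = 3n² is O(n²)
E = n¹⁰ is O(n¹⁰)
B = 3ⁿ is O(3ⁿ)
A = 4ⁿ is O(4ⁿ)
C = n! is O(n!)

Therefore, the order from slowest to fastest is: D < E < B < A < C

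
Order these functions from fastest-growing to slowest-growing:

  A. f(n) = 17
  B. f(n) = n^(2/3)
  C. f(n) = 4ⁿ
C > B > A

Comparing growth rates:
C = 4ⁿ is O(4ⁿ)
B = n^(2/3) is O(n^(2/3))
A = 17 is O(1)

Therefore, the order from fastest to slowest is: C > B > A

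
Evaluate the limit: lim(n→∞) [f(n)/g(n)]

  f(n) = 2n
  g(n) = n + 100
2

Since 2n and n + 100 have the same growth rate (O(n)),
the ratio converges to a constant: 2.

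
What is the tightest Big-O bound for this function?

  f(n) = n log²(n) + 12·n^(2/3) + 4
O(n log² n)

The dominant term in n log²(n) + 12·n^(2/3) + 4 is n log²(n), which is Θ(n log² n).
Lower-order terms (12·n^(2/3), 4) are asymptotically negligible.
Constants are absorbed, so the tightest bound is O(n log² n).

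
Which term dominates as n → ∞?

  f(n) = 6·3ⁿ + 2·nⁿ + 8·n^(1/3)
2·nⁿ

Looking at each term:
  - 6·3ⁿ is O(3ⁿ)
  - 2·nⁿ is O(nⁿ)
  - 8·n^(1/3) is O(n^(1/3))

The term 2·nⁿ (O(nⁿ)) grows fastest and dominates all others.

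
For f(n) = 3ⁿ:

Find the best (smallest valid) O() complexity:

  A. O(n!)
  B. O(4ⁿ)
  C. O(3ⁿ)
C

f(n) = 3ⁿ is O(3ⁿ).
All listed options are valid Big-O bounds (upper bounds),
but O(3ⁿ) is the tightest (smallest valid bound).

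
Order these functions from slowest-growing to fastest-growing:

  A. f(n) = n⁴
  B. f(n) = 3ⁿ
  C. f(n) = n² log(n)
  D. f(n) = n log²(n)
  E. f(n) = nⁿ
D < C < A < B < E

Comparing growth rates:
D = n log²(n) is O(n log² n)
C = n² log(n) is O(n² log n)
A = n⁴ is O(n⁴)
B = 3ⁿ is O(3ⁿ)
E = nⁿ is O(nⁿ)

Therefore, the order from slowest to fastest is: D < C < A < B < E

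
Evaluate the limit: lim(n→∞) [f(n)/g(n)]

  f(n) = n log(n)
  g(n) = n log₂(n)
log(2)

Since n log(n) and n log₂(n) have the same growth rate (O(n log n)),
the ratio converges to a constant: log(2).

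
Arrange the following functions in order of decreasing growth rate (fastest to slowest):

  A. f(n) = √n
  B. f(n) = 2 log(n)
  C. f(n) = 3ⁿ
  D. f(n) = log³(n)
C > A > D > B

Comparing growth rates:
C = 3ⁿ is O(3ⁿ)
A = √n is O(√n)
D = log³(n) is O(log³ n)
B = 2 log(n) is O(log n)

Therefore, the order from fastest to slowest is: C > A > D > B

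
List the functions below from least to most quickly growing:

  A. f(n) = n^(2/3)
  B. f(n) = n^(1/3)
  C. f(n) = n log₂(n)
B < A < C

Comparing growth rates:
B = n^(1/3) is O(n^(1/3))
A = n^(2/3) is O(n^(2/3))
C = n log₂(n) is O(n log n)

Therefore, the order from slowest to fastest is: B < A < C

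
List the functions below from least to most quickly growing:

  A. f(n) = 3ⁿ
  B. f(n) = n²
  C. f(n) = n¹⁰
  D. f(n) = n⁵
B < D < C < A

Comparing growth rates:
B = n² is O(n²)
D = n⁵ is O(n⁵)
C = n¹⁰ is O(n¹⁰)
A = 3ⁿ is O(3ⁿ)

Therefore, the order from slowest to fastest is: B < D < C < A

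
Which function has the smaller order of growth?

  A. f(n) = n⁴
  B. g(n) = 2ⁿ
A

f(n) = n⁴ is O(n⁴), while g(n) = 2ⁿ is O(2ⁿ).
Since O(n⁴) grows slower than O(2ⁿ), f(n) is dominated.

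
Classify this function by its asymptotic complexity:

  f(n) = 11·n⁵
O(n⁵)

The dominant term in 11·n⁵ is 11·n⁵, which is Θ(n⁵).
Constants are absorbed, so the tightest bound is O(n⁵).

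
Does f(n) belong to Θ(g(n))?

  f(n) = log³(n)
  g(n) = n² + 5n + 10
False

f(n) = log³(n) is O(log³ n), and g(n) = n² + 5n + 10 is O(n²).
Since they have different growth rates, f(n) = Θ(g(n)) is false.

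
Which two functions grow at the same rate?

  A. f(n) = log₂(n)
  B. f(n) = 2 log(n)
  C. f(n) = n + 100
A and B

Examining each function:
  A. log₂(n) is O(log n)
  B. 2 log(n) is O(log n)
  C. n + 100 is O(n)

Functions A and B both have the same complexity class.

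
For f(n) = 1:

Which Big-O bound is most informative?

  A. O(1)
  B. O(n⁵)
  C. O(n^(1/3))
A

f(n) = 1 is O(1).
All listed options are valid Big-O bounds (upper bounds),
but O(1) is the tightest (smallest valid bound).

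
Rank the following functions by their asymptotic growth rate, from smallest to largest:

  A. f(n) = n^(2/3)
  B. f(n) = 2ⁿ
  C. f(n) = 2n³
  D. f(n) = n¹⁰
A < C < D < B

Comparing growth rates:
A = n^(2/3) is O(n^(2/3))
C = 2n³ is O(n³)
D = n¹⁰ is O(n¹⁰)
B = 2ⁿ is O(2ⁿ)

Therefore, the order from slowest to fastest is: A < C < D < B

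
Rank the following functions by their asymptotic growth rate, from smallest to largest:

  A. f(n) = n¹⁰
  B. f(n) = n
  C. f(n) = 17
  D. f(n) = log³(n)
C < D < B < A

Comparing growth rates:
C = 17 is O(1)
D = log³(n) is O(log³ n)
B = n is O(n)
A = n¹⁰ is O(n¹⁰)

Therefore, the order from slowest to fastest is: C < D < B < A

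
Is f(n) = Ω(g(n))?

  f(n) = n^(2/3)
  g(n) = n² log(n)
False

f(n) = n^(2/3) is O(n^(2/3)), and g(n) = n² log(n) is O(n² log n).
Since O(n^(2/3)) grows slower than O(n² log n), f(n) = Ω(g(n)) is false.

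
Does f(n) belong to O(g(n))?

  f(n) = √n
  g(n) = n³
True

f(n) = √n is O(√n), and g(n) = n³ is O(n³).
Since O(√n) ⊆ O(n³) (f grows no faster than g), f(n) = O(g(n)) is true.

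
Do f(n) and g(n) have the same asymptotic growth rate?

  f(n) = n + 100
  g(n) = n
True

f(n) = n + 100 and g(n) = n are both O(n).
Since they have the same asymptotic growth rate, f(n) = Θ(g(n)) is true.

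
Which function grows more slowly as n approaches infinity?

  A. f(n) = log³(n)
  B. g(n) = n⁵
A

f(n) = log³(n) is O(log³ n), while g(n) = n⁵ is O(n⁵).
Since O(log³ n) grows slower than O(n⁵), f(n) is dominated.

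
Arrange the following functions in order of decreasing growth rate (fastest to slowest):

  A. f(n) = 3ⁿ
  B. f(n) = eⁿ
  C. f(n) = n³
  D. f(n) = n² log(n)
A > B > C > D

Comparing growth rates:
A = 3ⁿ is O(3ⁿ)
B = eⁿ is O(eⁿ)
C = n³ is O(n³)
D = n² log(n) is O(n² log n)

Therefore, the order from fastest to slowest is: A > B > C > D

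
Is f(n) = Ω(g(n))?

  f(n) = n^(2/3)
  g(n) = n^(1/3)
True

f(n) = n^(2/3) is O(n^(2/3)), and g(n) = n^(1/3) is O(n^(1/3)).
Since O(n^(2/3)) grows at least as fast as O(n^(1/3)), f(n) = Ω(g(n)) is true.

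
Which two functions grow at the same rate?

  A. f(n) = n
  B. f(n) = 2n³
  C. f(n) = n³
B and C

Examining each function:
  A. n is O(n)
  B. 2n³ is O(n³)
  C. n³ is O(n³)

Functions B and C both have the same complexity class.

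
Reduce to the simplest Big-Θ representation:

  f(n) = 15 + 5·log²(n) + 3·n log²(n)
Θ(n log² n)

Order the terms by growth rate: 15 ≺ 5·log²(n) ≺ 3·n log²(n).
The fastest-growing term 3·n log²(n) dominates as n → ∞; dropping its constant factor gives Θ(n log² n).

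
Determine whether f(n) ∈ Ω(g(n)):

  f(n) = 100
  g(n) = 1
True

f(n) = 100 and g(n) = 1 are both O(1).
Big-Ω permits equal growth rates (f ≥ c·g for some c > 0), so f(n) = Ω(g(n)) is true.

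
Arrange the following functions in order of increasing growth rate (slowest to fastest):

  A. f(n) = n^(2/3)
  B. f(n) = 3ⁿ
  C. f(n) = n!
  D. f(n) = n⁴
A < D < B < C

Comparing growth rates:
A = n^(2/3) is O(n^(2/3))
D = n⁴ is O(n⁴)
B = 3ⁿ is O(3ⁿ)
C = n! is O(n!)

Therefore, the order from slowest to fastest is: A < D < B < C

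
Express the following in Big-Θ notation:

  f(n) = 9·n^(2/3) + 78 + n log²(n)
Θ(n log² n)

Order the terms by growth rate: 78 ≺ 9·n^(2/3) ≺ n log²(n).
The fastest-growing term n log²(n) dominates as n → ∞; dropping its constant factor gives Θ(n log² n).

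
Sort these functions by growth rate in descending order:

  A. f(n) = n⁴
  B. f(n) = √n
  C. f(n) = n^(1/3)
A > B > C

Comparing growth rates:
A = n⁴ is O(n⁴)
B = √n is O(√n)
C = n^(1/3) is O(n^(1/3))

Therefore, the order from fastest to slowest is: A > B > C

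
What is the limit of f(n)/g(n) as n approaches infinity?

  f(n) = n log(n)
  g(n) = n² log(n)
0

Since n log(n) (O(n log n)) grows slower than n² log(n) (O(n² log n)),
the ratio f(n)/g(n) → 0 as n → ∞.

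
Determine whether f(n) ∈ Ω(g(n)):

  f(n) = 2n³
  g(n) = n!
False

f(n) = 2n³ is O(n³), and g(n) = n! is O(n!).
Since O(n³) grows slower than O(n!), f(n) = Ω(g(n)) is false.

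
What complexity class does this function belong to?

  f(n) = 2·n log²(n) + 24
O(n log² n)

The dominant term in 2·n log²(n) + 24 is 2·n log²(n), which is Θ(n log² n).
Lower-order terms (24) are asymptotically negligible.
Constants are absorbed, so the tightest bound is O(n log² n).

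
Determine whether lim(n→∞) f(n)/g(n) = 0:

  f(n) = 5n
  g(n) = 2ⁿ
True

f(n) = 5n is O(n), and g(n) = 2ⁿ is O(2ⁿ).
Since O(n) grows strictly slower than O(2ⁿ), f(n) = o(g(n)) is true.
This means lim(n→∞) f(n)/g(n) = 0.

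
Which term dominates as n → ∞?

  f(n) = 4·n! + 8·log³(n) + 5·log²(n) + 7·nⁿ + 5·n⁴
7·nⁿ

Looking at each term:
  - 4·n! is O(n!)
  - 8·log³(n) is O(log³ n)
  - 5·log²(n) is O(log² n)
  - 7·nⁿ is O(nⁿ)
  - 5·n⁴ is O(n⁴)

The term 7·nⁿ (O(nⁿ)) grows fastest and dominates all others.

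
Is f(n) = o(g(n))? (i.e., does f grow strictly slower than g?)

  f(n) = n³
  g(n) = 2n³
False

f(n) = n³ is O(n³), and g(n) = 2n³ is O(n³).
Since they have the same growth rate, f(n) = o(g(n)) is false.
(f = o(g) requires f to grow strictly slower, not equal.)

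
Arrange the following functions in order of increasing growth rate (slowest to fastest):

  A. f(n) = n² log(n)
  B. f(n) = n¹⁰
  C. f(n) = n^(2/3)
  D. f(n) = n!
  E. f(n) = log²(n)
E < C < A < B < D

Comparing growth rates:
E = log²(n) is O(log² n)
C = n^(2/3) is O(n^(2/3))
A = n² log(n) is O(n² log n)
B = n¹⁰ is O(n¹⁰)
D = n! is O(n!)

Therefore, the order from slowest to fastest is: E < C < A < B < D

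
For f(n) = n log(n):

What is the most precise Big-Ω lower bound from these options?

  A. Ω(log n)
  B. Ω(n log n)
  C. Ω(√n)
B

f(n) = n log(n) is Ω(n log n).
All listed options are valid Big-Ω bounds (lower bounds),
but Ω(n log n) is the tightest (largest valid bound).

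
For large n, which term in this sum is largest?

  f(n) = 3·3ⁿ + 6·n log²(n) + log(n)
3·3ⁿ

Looking at each term:
  - 3·3ⁿ is O(3ⁿ)
  - 6·n log²(n) is O(n log² n)
  - log(n) is O(log n)

The term 3·3ⁿ (O(3ⁿ)) grows fastest and dominates all others.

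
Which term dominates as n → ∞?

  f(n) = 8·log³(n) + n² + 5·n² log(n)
5·n² log(n)

Looking at each term:
  - 8·log³(n) is O(log³ n)
  - n² is O(n²)
  - 5·n² log(n) is O(n² log n)

The term 5·n² log(n) (O(n² log n)) grows fastest and dominates all others.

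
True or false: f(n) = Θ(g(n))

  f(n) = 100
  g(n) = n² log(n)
False

f(n) = 100 is O(1), and g(n) = n² log(n) is O(n² log n).
Since they have different growth rates, f(n) = Θ(g(n)) is false.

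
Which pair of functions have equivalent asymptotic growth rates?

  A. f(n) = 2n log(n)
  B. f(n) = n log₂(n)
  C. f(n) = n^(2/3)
A and B

Examining each function:
  A. 2n log(n) is O(n log n)
  B. n log₂(n) is O(n log n)
  C. n^(2/3) is O(n^(2/3))

Functions A and B both have the same complexity class.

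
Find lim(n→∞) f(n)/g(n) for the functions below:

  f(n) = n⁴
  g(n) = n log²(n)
∞

Since n⁴ (O(n⁴)) grows faster than n log²(n) (O(n log² n)),
the ratio f(n)/g(n) → ∞ as n → ∞.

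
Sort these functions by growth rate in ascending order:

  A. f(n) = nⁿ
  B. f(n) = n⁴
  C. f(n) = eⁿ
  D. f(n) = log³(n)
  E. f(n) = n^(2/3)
D < E < B < C < A

Comparing growth rates:
D = log³(n) is O(log³ n)
E = n^(2/3) is O(n^(2/3))
B = n⁴ is O(n⁴)
C = eⁿ is O(eⁿ)
A = nⁿ is O(nⁿ)

Therefore, the order from slowest to fastest is: D < E < B < C < A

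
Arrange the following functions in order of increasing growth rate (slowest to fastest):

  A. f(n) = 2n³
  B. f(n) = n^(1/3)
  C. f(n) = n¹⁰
B < A < C

Comparing growth rates:
B = n^(1/3) is O(n^(1/3))
A = 2n³ is O(n³)
C = n¹⁰ is O(n¹⁰)

Therefore, the order from slowest to fastest is: B < A < C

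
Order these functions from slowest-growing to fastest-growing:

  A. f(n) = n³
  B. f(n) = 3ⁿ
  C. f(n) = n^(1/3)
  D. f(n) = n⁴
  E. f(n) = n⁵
C < A < D < E < B

Comparing growth rates:
C = n^(1/3) is O(n^(1/3))
A = n³ is O(n³)
D = n⁴ is O(n⁴)
E = n⁵ is O(n⁵)
B = 3ⁿ is O(3ⁿ)

Therefore, the order from slowest to fastest is: C < A < D < E < B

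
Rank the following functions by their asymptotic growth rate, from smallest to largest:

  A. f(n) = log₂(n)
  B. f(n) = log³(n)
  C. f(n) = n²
A < B < C

Comparing growth rates:
A = log₂(n) is O(log n)
B = log³(n) is O(log³ n)
C = n² is O(n²)

Therefore, the order from slowest to fastest is: A < B < C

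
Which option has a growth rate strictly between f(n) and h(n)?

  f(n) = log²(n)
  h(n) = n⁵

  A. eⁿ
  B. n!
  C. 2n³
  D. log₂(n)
C

We need g(n) with log²(n) = o(g(n)) and g(n) = o(n⁵), i.e. O(log² n) ≺ g ≺ O(n⁵).
Check each option:
  A. eⁿ — O(eⁿ) does not grow strictly slower than h(n)
  B. n! — O(n!) does not grow strictly slower than h(n)
  C. 2n³ — O(n³) is strictly between O(log² n) and O(n⁵) ✓
  D. log₂(n) — O(log n) does not grow strictly faster than f(n)

Only option C (2n³) lies strictly between.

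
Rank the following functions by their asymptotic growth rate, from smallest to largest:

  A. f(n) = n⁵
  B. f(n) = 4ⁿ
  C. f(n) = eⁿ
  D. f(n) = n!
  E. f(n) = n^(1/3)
E < A < C < B < D

Comparing growth rates:
E = n^(1/3) is O(n^(1/3))
A = n⁵ is O(n⁵)
C = eⁿ is O(eⁿ)
B = 4ⁿ is O(4ⁿ)
D = n! is O(n!)

Therefore, the order from slowest to fastest is: E < A < C < B < D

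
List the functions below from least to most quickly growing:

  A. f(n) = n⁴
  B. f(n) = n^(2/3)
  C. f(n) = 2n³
B < C < A

Comparing growth rates:
B = n^(2/3) is O(n^(2/3))
C = 2n³ is O(n³)
A = n⁴ is O(n⁴)

Therefore, the order from slowest to fastest is: B < C < A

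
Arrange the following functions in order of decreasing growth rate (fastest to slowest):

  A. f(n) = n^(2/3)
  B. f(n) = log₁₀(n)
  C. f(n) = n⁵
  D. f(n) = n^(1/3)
C > A > D > B

Comparing growth rates:
C = n⁵ is O(n⁵)
A = n^(2/3) is O(n^(2/3))
D = n^(1/3) is O(n^(1/3))
B = log₁₀(n) is O(log n)

Therefore, the order from fastest to slowest is: C > A > D > B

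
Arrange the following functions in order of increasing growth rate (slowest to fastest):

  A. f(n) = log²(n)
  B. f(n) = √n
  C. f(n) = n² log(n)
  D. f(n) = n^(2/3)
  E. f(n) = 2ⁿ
A < B < D < C < E

Comparing growth rates:
A = log²(n) is O(log² n)
B = √n is O(√n)
D = n^(2/3) is O(n^(2/3))
C = n² log(n) is O(n² log n)
E = 2ⁿ is O(2ⁿ)

Therefore, the order from slowest to fastest is: A < B < D < C < E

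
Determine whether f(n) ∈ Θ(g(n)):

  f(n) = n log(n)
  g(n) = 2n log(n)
True

f(n) = n log(n) and g(n) = 2n log(n) are both O(n log n).
Since they have the same asymptotic growth rate, f(n) = Θ(g(n)) is true.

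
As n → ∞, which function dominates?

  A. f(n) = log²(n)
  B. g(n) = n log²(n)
B

f(n) = log²(n) is O(log² n), while g(n) = n log²(n) is O(n log² n).
Since O(n log² n) grows faster than O(log² n), g(n) dominates.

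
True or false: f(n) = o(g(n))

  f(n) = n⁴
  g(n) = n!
True

f(n) = n⁴ is O(n⁴), and g(n) = n! is O(n!).
Since O(n⁴) grows strictly slower than O(n!), f(n) = o(g(n)) is true.
This means lim(n→∞) f(n)/g(n) = 0.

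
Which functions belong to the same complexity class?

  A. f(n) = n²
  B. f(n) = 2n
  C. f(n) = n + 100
B and C

Examining each function:
  A. n² is O(n²)
  B. 2n is O(n)
  C. n + 100 is O(n)

Functions B and C both have the same complexity class.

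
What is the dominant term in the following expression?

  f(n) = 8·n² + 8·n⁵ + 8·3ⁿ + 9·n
8·3ⁿ

Looking at each term:
  - 8·n² is O(n²)
  - 8·n⁵ is O(n⁵)
  - 8·3ⁿ is O(3ⁿ)
  - 9·n is O(n)

The term 8·3ⁿ (O(3ⁿ)) grows fastest and dominates all others.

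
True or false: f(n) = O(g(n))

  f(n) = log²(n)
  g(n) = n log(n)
True

f(n) = log²(n) is O(log² n), and g(n) = n log(n) is O(n log n).
Since O(log² n) ⊆ O(n log n) (f grows no faster than g), f(n) = O(g(n)) is true.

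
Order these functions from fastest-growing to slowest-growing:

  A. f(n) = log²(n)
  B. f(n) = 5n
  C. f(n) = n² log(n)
C > B > A

Comparing growth rates:
C = n² log(n) is O(n² log n)
B = 5n is O(n)
A = log²(n) is O(log² n)

Therefore, the order from fastest to slowest is: C > B > A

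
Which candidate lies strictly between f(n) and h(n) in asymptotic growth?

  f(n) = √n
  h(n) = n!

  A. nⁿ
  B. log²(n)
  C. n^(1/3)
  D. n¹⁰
D

We need g(n) with √n = o(g(n)) and g(n) = o(n!), i.e. O(√n) ≺ g ≺ O(n!).
Check each option:
  A. nⁿ — O(nⁿ) does not grow strictly slower than h(n)
  B. log²(n) — O(log² n) does not grow strictly faster than f(n)
  C. n^(1/3) — O(n^(1/3)) does not grow strictly faster than f(n)
  D. n¹⁰ — O(n¹⁰) is strictly between O(√n) and O(n!) ✓

Only option D (n¹⁰) lies strictly between.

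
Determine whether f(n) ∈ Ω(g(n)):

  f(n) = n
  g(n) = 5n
True

f(n) = n and g(n) = 5n are both O(n).
Big-Ω permits equal growth rates (f ≥ c·g for some c > 0), so f(n) = Ω(g(n)) is true.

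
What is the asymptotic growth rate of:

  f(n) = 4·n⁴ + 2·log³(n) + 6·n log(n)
Θ(n⁴)

Order the terms by growth rate: 2·log³(n) ≺ 6·n log(n) ≺ 4·n⁴.
The fastest-growing term 4·n⁴ dominates as n → ∞; dropping its constant factor gives Θ(n⁴).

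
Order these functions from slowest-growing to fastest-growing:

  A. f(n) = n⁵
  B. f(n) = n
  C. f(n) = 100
C < B < A

Comparing growth rates:
C = 100 is O(1)
B = n is O(n)
A = n⁵ is O(n⁵)

Therefore, the order from slowest to fastest is: C < B < A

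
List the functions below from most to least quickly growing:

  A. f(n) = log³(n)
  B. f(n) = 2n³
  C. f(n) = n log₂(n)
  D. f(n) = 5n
B > C > D > A

Comparing growth rates:
B = 2n³ is O(n³)
C = n log₂(n) is O(n log n)
D = 5n is O(n)
A = log³(n) is O(log³ n)

Therefore, the order from fastest to slowest is: B > C > D > A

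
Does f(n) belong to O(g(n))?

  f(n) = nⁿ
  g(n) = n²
False

f(n) = nⁿ is O(nⁿ), and g(n) = n² is O(n²).
Since O(nⁿ) grows faster than O(n²), f(n) = O(g(n)) is false.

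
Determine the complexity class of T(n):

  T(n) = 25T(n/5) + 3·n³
Θ(n³)

Master Theorem: a = 25, b = 5, f(n) = 3·n³.
Compute the critical exponent d = log₅(25) = 2.
Compare f(n) = Θ(n³) against n^d:
  k = 3 > d = 2, so f(n) = Ω(n^(d+ε)) — Case 3.
  Regularity: a·(n/b)^3/n^3 = a/b^3 = 25/125 < 1 ✓.
  The top-level work dominates: T(n) = Θ(f(n)) = Θ(n³).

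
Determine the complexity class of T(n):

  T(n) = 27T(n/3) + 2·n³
Θ(n³ log n)

Master Theorem: a = 27, b = 3, f(n) = 2·n³.
Compute the critical exponent d = log₃(27) = 3.
Compare f(n) = Θ(n³) against n^d:
  k = 3 = d, so f(n) = Θ(n^d) — Case 2.
  Work is balanced across levels: T(n) = Θ(n^d log n) = Θ(n³ log n).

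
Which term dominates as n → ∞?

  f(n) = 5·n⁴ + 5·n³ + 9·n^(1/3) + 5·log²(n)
5·n⁴

Looking at each term:
  - 5·n⁴ is O(n⁴)
  - 5·n³ is O(n³)
  - 9·n^(1/3) is O(n^(1/3))
  - 5·log²(n) is O(log² n)

The term 5·n⁴ (O(n⁴)) grows fastest and dominates all others.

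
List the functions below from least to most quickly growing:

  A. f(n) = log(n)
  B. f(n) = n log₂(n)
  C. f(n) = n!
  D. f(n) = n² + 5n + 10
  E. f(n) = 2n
A < E < B < D < C

Comparing growth rates:
A = log(n) is O(log n)
E = 2n is O(n)
B = n log₂(n) is O(n log n)
D = n² + 5n + 10 is O(n²)
C = n! is O(n!)

Therefore, the order from slowest to fastest is: A < E < B < D < C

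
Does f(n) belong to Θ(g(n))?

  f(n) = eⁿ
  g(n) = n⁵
False

f(n) = eⁿ is O(eⁿ), and g(n) = n⁵ is O(n⁵).
Since they have different growth rates, f(n) = Θ(g(n)) is false.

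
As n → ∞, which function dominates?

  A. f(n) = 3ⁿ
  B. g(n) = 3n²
A

f(n) = 3ⁿ is O(3ⁿ), while g(n) = 3n² is O(n²).
Since O(3ⁿ) grows faster than O(n²), f(n) dominates.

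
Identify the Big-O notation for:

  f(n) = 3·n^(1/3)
O(n^(1/3))

The dominant term in 3·n^(1/3) is 3·n^(1/3), which is Θ(n^(1/3)).
Constants are absorbed, so the tightest bound is O(n^(1/3)).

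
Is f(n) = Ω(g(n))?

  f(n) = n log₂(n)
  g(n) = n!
False

f(n) = n log₂(n) is O(n log n), and g(n) = n! is O(n!).
Since O(n log n) grows slower than O(n!), f(n) = Ω(g(n)) is false.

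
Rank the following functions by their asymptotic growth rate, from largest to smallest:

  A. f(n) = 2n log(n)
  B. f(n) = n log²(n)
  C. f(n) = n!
C > B > A

Comparing growth rates:
C = n! is O(n!)
B = n log²(n) is O(n log² n)
A = 2n log(n) is O(n log n)

Therefore, the order from fastest to slowest is: C > B > A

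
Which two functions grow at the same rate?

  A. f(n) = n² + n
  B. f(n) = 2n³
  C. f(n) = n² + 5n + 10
A and C

Examining each function:
  A. n² + n is O(n²)
  B. 2n³ is O(n³)
  C. n² + 5n + 10 is O(n²)

Functions A and C both have the same complexity class.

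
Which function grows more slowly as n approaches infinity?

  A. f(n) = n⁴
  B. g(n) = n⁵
A

f(n) = n⁴ is O(n⁴), while g(n) = n⁵ is O(n⁵).
Since O(n⁴) grows slower than O(n⁵), f(n) is dominated.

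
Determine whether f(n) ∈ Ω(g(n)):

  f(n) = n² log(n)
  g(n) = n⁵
False

f(n) = n² log(n) is O(n² log n), and g(n) = n⁵ is O(n⁵).
Since O(n² log n) grows slower than O(n⁵), f(n) = Ω(g(n)) is false.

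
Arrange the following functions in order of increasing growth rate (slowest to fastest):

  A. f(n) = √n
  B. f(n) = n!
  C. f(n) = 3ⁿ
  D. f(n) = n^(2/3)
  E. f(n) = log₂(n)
E < A < D < C < B

Comparing growth rates:
E = log₂(n) is O(log n)
A = √n is O(√n)
D = n^(2/3) is O(n^(2/3))
C = 3ⁿ is O(3ⁿ)
B = n! is O(n!)

Therefore, the order from slowest to fastest is: E < A < D < C < B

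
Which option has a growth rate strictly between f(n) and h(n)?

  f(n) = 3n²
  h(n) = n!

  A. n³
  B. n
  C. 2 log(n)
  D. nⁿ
A

We need g(n) with 3n² = o(g(n)) and g(n) = o(n!), i.e. O(n²) ≺ g ≺ O(n!).
Check each option:
  A. n³ — O(n³) is strictly between O(n²) and O(n!) ✓
  B. n — O(n) does not grow strictly faster than f(n)
  C. 2 log(n) — O(log n) does not grow strictly faster than f(n)
  D. nⁿ — O(nⁿ) does not grow strictly slower than h(n)

Only option A (n³) lies strictly between.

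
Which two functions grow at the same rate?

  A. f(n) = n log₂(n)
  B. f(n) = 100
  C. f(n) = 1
B and C

Examining each function:
  A. n log₂(n) is O(n log n)
  B. 100 is O(1)
  C. 1 is O(1)

Functions B and C both have the same complexity class.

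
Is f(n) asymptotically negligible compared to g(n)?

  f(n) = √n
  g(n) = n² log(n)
True

f(n) = √n is O(√n), and g(n) = n² log(n) is O(n² log n).
Since O(√n) grows strictly slower than O(n² log n), f(n) = o(g(n)) is true.
This means lim(n→∞) f(n)/g(n) = 0.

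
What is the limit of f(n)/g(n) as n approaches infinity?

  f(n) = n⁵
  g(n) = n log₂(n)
∞

Since n⁵ (O(n⁵)) grows faster than n log₂(n) (O(n log n)),
the ratio f(n)/g(n) → ∞ as n → ∞.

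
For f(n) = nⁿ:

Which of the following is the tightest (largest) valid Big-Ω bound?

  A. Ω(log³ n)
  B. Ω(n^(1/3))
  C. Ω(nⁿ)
C

f(n) = nⁿ is Ω(nⁿ).
All listed options are valid Big-Ω bounds (lower bounds),
but Ω(nⁿ) is the tightest (largest valid bound).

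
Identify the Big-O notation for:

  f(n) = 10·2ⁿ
O(2ⁿ)

The dominant term in 10·2ⁿ is 10·2ⁿ, which is Θ(2ⁿ).
Constants are absorbed, so the tightest bound is O(2ⁿ).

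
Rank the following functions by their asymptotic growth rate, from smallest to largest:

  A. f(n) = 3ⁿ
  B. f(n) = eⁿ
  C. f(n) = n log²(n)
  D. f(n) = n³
C < D < B < A

Comparing growth rates:
C = n log²(n) is O(n log² n)
D = n³ is O(n³)
B = eⁿ is O(eⁿ)
A = 3ⁿ is O(3ⁿ)

Therefore, the order from slowest to fastest is: C < D < B < A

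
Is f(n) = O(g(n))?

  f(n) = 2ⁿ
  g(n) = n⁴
False

f(n) = 2ⁿ is O(2ⁿ), and g(n) = n⁴ is O(n⁴).
Since O(2ⁿ) grows faster than O(n⁴), f(n) = O(g(n)) is false.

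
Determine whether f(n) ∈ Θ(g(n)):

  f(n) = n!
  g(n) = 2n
False

f(n) = n! is O(n!), and g(n) = 2n is O(n).
Since they have different growth rates, f(n) = Θ(g(n)) is false.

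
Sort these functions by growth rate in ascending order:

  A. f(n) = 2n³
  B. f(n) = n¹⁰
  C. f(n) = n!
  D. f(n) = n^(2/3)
D < A < B < C

Comparing growth rates:
D = n^(2/3) is O(n^(2/3))
A = 2n³ is O(n³)
B = n¹⁰ is O(n¹⁰)
C = n! is O(n!)

Therefore, the order from slowest to fastest is: D < A < B < C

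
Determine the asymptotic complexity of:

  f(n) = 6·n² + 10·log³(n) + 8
O(n²)

The dominant term in 6·n² + 10·log³(n) + 8 is 6·n², which is Θ(n²).
Lower-order terms (10·log³(n), 8) are asymptotically negligible.
Constants are absorbed, so the tightest bound is O(n²).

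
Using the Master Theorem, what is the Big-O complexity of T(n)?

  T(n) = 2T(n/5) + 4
Θ(n^log₅(2))

Master Theorem: a = 2, b = 5, f(n) = 4.
Compute the critical exponent d = log₅(2) = 0.431.
Compare f(n) = Θ(1) against n^d:
  k = 0 < d = 0.431, so f(n) = O(n^(d-ε)) — Case 1.
  The recursion cost dominates: T(n) = Θ(n^d) = Θ(n^log₅(2)).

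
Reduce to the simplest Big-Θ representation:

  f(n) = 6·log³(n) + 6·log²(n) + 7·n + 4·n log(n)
Θ(n log n)

Order the terms by growth rate: 6·log²(n) ≺ 6·log³(n) ≺ 7·n ≺ 4·n log(n).
The fastest-growing term 4·n log(n) dominates as n → ∞; dropping its constant factor gives Θ(n log n).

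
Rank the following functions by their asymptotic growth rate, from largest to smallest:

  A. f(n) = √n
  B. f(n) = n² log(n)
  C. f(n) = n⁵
C > B > A

Comparing growth rates:
C = n⁵ is O(n⁵)
B = n² log(n) is O(n² log n)
A = √n is O(√n)

Therefore, the order from fastest to slowest is: C > B > A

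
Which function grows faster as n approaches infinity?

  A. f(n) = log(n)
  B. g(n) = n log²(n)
B

f(n) = log(n) is O(log n), while g(n) = n log²(n) is O(n log² n).
Since O(n log² n) grows faster than O(log n), g(n) dominates.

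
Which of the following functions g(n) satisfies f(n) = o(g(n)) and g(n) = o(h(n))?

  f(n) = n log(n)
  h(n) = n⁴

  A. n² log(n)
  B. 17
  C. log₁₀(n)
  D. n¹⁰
A

We need g(n) with n log(n) = o(g(n)) and g(n) = o(n⁴), i.e. O(n log n) ≺ g ≺ O(n⁴).
Check each option:
  A. n² log(n) — O(n² log n) is strictly between O(n log n) and O(n⁴) ✓
  B. 17 — O(1) does not grow strictly faster than f(n)
  C. log₁₀(n) — O(log n) does not grow strictly faster than f(n)
  D. n¹⁰ — O(n¹⁰) does not grow strictly slower than h(n)

Only option A (n² log(n)) lies strictly between.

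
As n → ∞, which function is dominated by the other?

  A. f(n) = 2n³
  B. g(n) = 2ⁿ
A

f(n) = 2n³ is O(n³), while g(n) = 2ⁿ is O(2ⁿ).
Since O(n³) grows slower than O(2ⁿ), f(n) is dominated.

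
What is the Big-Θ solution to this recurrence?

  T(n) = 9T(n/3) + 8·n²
Θ(n² log n)

Master Theorem: a = 9, b = 3, f(n) = 8·n².
Compute the critical exponent d = log₃(9) = 2.
Compare f(n) = Θ(n²) against n^d:
  k = 2 = d, so f(n) = Θ(n^d) — Case 2.
  Work is balanced across levels: T(n) = Θ(n^d log n) = Θ(n² log n).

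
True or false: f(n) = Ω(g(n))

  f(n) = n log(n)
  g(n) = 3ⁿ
False

f(n) = n log(n) is O(n log n), and g(n) = 3ⁿ is O(3ⁿ).
Since O(n log n) grows slower than O(3ⁿ), f(n) = Ω(g(n)) is false.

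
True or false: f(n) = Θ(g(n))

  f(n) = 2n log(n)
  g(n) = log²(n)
False

f(n) = 2n log(n) is O(n log n), and g(n) = log²(n) is O(log² n).
Since they have different growth rates, f(n) = Θ(g(n)) is false.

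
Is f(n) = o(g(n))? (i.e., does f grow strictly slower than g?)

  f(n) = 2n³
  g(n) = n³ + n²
False

f(n) = 2n³ is O(n³), and g(n) = n³ + n² is O(n³).
Since they have the same growth rate, f(n) = o(g(n)) is false.
(f = o(g) requires f to grow strictly slower, not equal.)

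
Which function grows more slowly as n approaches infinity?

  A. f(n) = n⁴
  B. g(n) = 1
B

f(n) = n⁴ is O(n⁴), while g(n) = 1 is O(1).
Since O(1) grows slower than O(n⁴), g(n) is dominated.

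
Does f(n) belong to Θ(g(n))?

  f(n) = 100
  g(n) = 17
True

f(n) = 100 and g(n) = 17 are both O(1).
Since they have the same asymptotic growth rate, f(n) = Θ(g(n)) is true.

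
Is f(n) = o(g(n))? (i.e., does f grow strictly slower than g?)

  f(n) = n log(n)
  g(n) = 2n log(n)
False

f(n) = n log(n) is O(n log n), and g(n) = 2n log(n) is O(n log n).
Since they have the same growth rate, f(n) = o(g(n)) is false.
(f = o(g) requires f to grow strictly slower, not equal.)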